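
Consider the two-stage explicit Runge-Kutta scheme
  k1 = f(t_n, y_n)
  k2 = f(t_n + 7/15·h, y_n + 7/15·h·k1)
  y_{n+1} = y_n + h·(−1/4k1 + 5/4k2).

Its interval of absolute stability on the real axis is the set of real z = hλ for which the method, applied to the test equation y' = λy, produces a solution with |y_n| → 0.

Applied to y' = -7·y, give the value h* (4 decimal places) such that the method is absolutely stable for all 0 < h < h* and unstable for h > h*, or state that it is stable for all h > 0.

(-1.7143,0); λ=-7 ⇒ h* = (12/7)/7 = 0.2449.

Set f=λy, z=hλ:
  k1=λy_n ⇒ h·k1=z·y_n;  k2=λ(1+7/15z)y_n ⇒ h·k2=z(1+7/15z)y_n
  y_{n+1}/y_n = 1 − 1/4z + 5/4z(1+7/15z) = 1 + z + 7/12z²
  Hence R(z) = 1 + z + 7/12z².

Need |R(x)|<1, x<0.
x=-0.62: |R|=0.6042
R=1: x+7/12x²=0 ⇒ x=−12/7=-1.7143; min R=1−1/(4·7/12)=0.5714>−1
Confirm numerically:
  x=-1.569: |R|=0.86703 <1
  x=-1.537: |R|=0.84105 <1
  x=-1.022: |R|=0.58728 <1
  x=-0.849: |R|=0.57147 <1
  x=-2.308: |R|=1.79934 >1
  x=-2.061: |R|=1.41684 >1
Stable set (-1.7143, 0).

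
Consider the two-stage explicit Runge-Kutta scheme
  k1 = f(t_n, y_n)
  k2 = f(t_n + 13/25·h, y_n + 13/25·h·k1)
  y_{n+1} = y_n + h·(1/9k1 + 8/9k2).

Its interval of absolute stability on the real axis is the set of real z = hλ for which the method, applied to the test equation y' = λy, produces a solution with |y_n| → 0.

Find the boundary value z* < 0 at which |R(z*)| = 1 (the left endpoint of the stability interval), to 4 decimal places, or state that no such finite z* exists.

left endpoint -2.1635.

On y'=λy, z=hλ:
  k1=λy_n ⇒ h·k1=z·y_n;  k2=λ(1+13/25z)y_n ⇒ h·k2=z(1+13/25z)y_n
  y_{n+1}/y_n = 1 + 1/9z + 8/9z(1+13/25z) = 1 + z + 104/225z²
  so R(z) = 1 + z + 104/225z².

Find x<0 with |R(x)|<1.
x=-1.25: |R|=0.4722
R=1: x+104/225x²=0 ⇒ x=−225/104=-2.1635; min R=1−1/(4·104/225)=0.4591>−1
Confirm numerically:
  x=-1.890: |R|=0.76110 <1
  x=-1.887: |R|=0.75887 <1
  x=-1.731: |R|=0.65398 <1
  x=-1.367: |R|=0.49675 <1
  x=-2.605: |R|=1.53165 >1
  x=-2.402: |R|=1.26484 >1
  x=-2.381: |R|=1.23941 >1
Interval (-2.1635, 0).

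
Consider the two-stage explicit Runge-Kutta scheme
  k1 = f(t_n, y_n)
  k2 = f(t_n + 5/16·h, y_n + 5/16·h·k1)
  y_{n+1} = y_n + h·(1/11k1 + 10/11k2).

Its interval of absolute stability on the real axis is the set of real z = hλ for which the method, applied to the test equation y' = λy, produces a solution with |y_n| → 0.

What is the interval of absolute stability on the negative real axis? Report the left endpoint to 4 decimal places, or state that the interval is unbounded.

(-3.5200, 0).

With y'=λy (z=hλ):
  k1=λy_n ⇒ h·k1=z·y_n;  k2=λ(1+5/16z)y_n ⇒ h·k2=z(1+5/16z)y_n
  y_{n+1}/y_n = 1 + 1/11z + 10/11z(1+5/16z) = 1 + z + 25/88z²
  so R(z) = 1 + z + 25/88z².

Solve |R(x)|<1 on ℝ⁻.
x=-0.37: |R|=0.6689
R=1: x+25/88x²=0 ⇒ x=−88/25=-3.5200; min R=1−1/(4·25/88)=0.1200>−1
Confirm numerically:
  x=-3.449: |R|=0.93043 <1
  x=-2.553: |R|=0.29865 <1
  x=-2.156: |R|=0.16455 <1
  x=-3.854: |R|=1.36569 >1
  x=-3.730: |R|=1.22253 >1
  x=-3.580: |R|=1.06102 >1
Interval (-3.5200, 0).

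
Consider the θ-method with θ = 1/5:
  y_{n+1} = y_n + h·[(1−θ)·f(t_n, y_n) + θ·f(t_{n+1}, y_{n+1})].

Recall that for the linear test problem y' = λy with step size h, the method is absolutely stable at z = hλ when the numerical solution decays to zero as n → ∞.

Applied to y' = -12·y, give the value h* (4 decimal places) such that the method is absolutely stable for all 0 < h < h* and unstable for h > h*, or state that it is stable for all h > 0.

(-3.3333,0); λ=-12 ⇒ h* = (10/3)/12 = 0.2778.

With y'=λy (z=hλ):
  y_{n+1} = y_n + z·[4/5·y_n + 1/5·y_{n+1}] ⇒ (1 − 1/5z)y_{n+1} = (1 + 4/5z)y_n
  so R(z) = (1 + 4/5z)/(1 − 1/5z).

Find x<0 with |R(x)|<1.
x=-0.49: |R|=0.5537
R=−1: 1+4/5x = −1+1/5x ⇒ -3/5x=2 ⇒ x=2/(-3/5)=-3.3333
Confirm numerically:
  x=-2.958: |R|=0.85851 <1
  x=-2.360: |R|=0.60326 <1
  x=-1.865: |R|=0.35834 <1
  x=-3.785: |R|=1.15424 >1
  x=-3.623: |R|=1.10078 >1
So |R|<1 on (-3.3333, 0).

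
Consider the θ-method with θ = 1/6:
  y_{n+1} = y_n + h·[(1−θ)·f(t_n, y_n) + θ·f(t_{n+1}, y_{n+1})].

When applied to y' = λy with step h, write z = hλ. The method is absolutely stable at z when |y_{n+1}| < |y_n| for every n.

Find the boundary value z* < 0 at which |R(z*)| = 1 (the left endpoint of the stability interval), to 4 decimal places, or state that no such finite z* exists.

With y'=λy (z=hλ):
  y_{n+1} = y_n + z·[5/6·y_n + 1/6·y_{n+1}] ⇒ (1 − 1/6z)y_{n+1} = (1 + 5/6z)y_n
  so R(z) = (1 + 5/6z)/(1 − 1/6z).

Need |R(x)|<1, x<0.
x=-0.5: |R|=0.5385
R=−1: 1+5/6x = −1+1/6x ⇒ -2/3x=2 ⇒ x=2/(-2/3)=-3.0000
Confirm numerically:
  x=-2.416: |R|=0.72243 <1
  x=-1.945: |R|=0.46885 <1
  x=-1.885: |R|=0.43437 <1
  x=-1.460: |R|=0.17426 <1
  x=-3.223: |R|=1.09671 >1
  x=-3.096: |R|=1.04222 >1
Stable set (-3.0000, 0).

z* = -3.0000.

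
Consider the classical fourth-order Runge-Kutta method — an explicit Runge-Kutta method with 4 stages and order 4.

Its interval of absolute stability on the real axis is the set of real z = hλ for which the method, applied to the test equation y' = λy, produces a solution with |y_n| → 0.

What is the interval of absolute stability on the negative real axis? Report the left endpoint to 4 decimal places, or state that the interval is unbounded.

On y'=λy, z=hλ:
  order 4, 4-stage ⇒ R(z)=1+z+z^2/2+z^3/6+z^4/24
  (e.g. R(-0.71)=0.49299, |R|=0.49299)

Boundary: |R(x)|=1, x<0.
x=-0.71: |R|=0.4930
|R(-2.31)|=0.4901 |R(-1.37)|=0.2867 |R(-0.99)|=0.3784
Bisect:
  x_lo=-3.4419 |R|=2.5333  x_hi=-0.3784 |R|=0.6850
  mid=-1.91015 |R|=0.30730 →hi
  mid=-2.67603 |R|=0.84739 →hi
  mid=-3.05898 |R|=1.49737 →lo
  mid=-2.86750 |R|=1.13119 →lo
  mid=-2.77177 |R|=0.97980 →hi
  mid=-2.81964 |R|=1.05303 →lo
  mid=-2.79570 |R|=1.01581 →lo
  ...
  [-2.78542,-2.78523] ⇒ x*=-2.7853
Interval (-2.7853, 0).

(-2.7853, 0).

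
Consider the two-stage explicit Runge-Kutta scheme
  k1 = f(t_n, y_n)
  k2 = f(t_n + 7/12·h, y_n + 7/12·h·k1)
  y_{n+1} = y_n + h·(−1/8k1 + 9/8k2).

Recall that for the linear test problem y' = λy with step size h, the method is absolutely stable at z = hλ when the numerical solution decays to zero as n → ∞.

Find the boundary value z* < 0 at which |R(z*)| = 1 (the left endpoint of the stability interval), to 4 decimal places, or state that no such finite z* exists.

left endpoint -1.5238.

With y'=λy (z=hλ):
  k1=λy_n ⇒ h·k1=z·y_n;  k2=λ(1+7/12z)y_n ⇒ h·k2=z(1+7/12z)y_n
  y_{n+1}/y_n = 1 − 1/8z + 9/8z(1+7/12z) = 1 + z + 21/32z²
  so R(z) = 1 + z + 21/32z².

Solve |R(x)|<1 on ℝ⁻.
x=-1.41: |R|=0.8947
R=1: x+21/32x²=0 ⇒ x=−32/21=-1.5238; min R=1−1/(4·21/32)=0.6190>−1
Confirm numerically:
  x=-1.502: |R|=0.97850 <1
  x=-1.006: |R|=0.65815 <1
  x=-0.721: |R|=0.62015 <1
  x=-0.641: |R|=0.62864 <1
  x=-1.979: |R|=1.59116 >1
  x=-1.788: |R|=1.30999 >1
So |R|<1 on (-1.5238, 0).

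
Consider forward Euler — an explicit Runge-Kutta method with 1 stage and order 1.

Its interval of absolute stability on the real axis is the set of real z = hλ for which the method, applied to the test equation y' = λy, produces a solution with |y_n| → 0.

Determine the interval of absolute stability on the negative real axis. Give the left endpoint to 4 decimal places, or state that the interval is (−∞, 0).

z∈(-2.0000,0).

With y'=λy (z=hλ):
  order 1, 1-stage ⇒ R(z)=1+z
  (e.g. R(-0.84)=0.16000, |R|=0.16000)

Solve |R(x)|<1 on ℝ⁻.
x=-0.84: |R|=0.1600
|R(-2.31)|=1.3100 |R(-1.9)|=0.9000 |R(-1.82)|=0.8200
Bisect:
  x_lo=-2.5809 |R|=1.5809  x_hi=-0.0846 |R|=0.9154
  mid=-1.33275 |R|=0.33275 →hi
  mid=-1.95681 |R|=0.95681 →hi
  mid=-2.26883 |R|=1.26883 →lo
  mid=-2.11282 |R|=1.11282 →lo
  mid=-2.03481 |R|=1.03481 →lo
  mid=-1.99581 |R|=0.99581 →hi
  mid=-2.01531 |R|=1.01531 →lo
  mid=-2.00556 |R|=1.00556 →lo
  mid=-2.00068 |R|=1.00068 →lo
  ...
  [-2.00007,-1.99992] ⇒ x*=-2.0000
So |R|<1 on (-2.0000, 0).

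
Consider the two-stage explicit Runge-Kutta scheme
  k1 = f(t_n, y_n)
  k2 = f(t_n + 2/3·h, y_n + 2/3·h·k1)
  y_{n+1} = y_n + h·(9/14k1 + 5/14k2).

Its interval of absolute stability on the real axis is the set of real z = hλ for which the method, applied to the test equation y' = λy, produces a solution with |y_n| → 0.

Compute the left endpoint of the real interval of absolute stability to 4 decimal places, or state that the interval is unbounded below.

left endpoint -4.2000.

Test eqn y'=λy, z=hλ:
  k1=λy_n ⇒ h·k1=z·y_n;  k2=λ(1+2/3z)y_n ⇒ h·k2=z(1+2/3z)y_n
  y_{n+1}/y_n = 1 + 9/14z + 5/14z(1+2/3z) = 1 + z + 5/21z²
  ⇒ R(z) = 1 + z + 5/21z².

Find x<0 with |R(x)|<1.
x=-1.08: |R|=0.1977
R=1: x+5/21x²=0 ⇒ x=−21/5=-4.2000; min R=1−1/(4·5/21)=-0.0500>−1
Confirm numerically:
  x=-3.425: |R|=0.36801 <1
  x=-3.100: |R|=0.18810 <1
  x=-2.860: |R|=0.08752 <1
  x=-4.796: |R|=1.68058 >1
  x=-4.260: |R|=1.06086 >1
So |R|<1 on (-4.2000, 0).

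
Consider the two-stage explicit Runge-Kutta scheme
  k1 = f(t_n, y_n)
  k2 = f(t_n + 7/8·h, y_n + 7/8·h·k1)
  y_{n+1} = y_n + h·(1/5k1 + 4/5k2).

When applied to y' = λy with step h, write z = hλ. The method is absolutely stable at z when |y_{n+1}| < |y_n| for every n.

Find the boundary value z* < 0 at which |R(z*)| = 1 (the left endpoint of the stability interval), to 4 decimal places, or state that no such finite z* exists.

On y'=λy, z=hλ:
  k1=λy_n ⇒ h·k1=z·y_n;  k2=λ(1+7/8z)y_n ⇒ h·k2=z(1+7/8z)y_n
  y_{n+1}/y_n = 1 + 1/5z + 4/5z(1+7/8z) = 1 + z + 7/10z²
  ⇒ R(z) = 1 + z + 7/10z².

Need |R(x)|<1, x<0.
x=-1.79: |R|=1.4529
R=1: x+7/10x²=0 ⇒ x=−10/7=-1.4286; min R=1−1/(4·7/10)=0.6429>−1
Confirm numerically:
  x=-1.235: |R|=0.83266 <1
  x=-1.040: |R|=0.71712 <1
  x=-0.628: |R|=0.64807 <1
  x=-2.025: |R|=1.84544 >1
  x=-1.983: |R|=1.76960 >1
  x=-1.674: |R|=1.28759 >1
Interval (-1.4286, 0).

left endpoint -1.4286.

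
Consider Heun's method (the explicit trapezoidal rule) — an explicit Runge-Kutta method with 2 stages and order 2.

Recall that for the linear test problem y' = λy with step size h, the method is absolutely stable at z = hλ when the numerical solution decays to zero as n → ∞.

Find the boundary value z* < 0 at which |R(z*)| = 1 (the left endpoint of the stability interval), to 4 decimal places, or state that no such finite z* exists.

With y'=λy (z=hλ):
  order 2, 2-stage ⇒ R(z)=1+z+z^2/2
  (e.g. R(-0.39)=0.68605, |R|=0.68605)

Find x<0 with |R(x)|<1.
x=-0.39: |R|=0.6861
|R(-0.98)|=0.5002 |R(-0.92)|=0.5032 |R(-0.82)|=0.5162
Bisect:
  x_lo=-2.3155 |R|=1.3653  x_hi=-0.1557 |R|=0.8564
  mid=-1.23565 |R|=0.52776 →hi
  mid=-1.77560 |R|=0.80078 →hi
  mid=-2.04557 |R|=1.04661 →lo
  mid=-1.91059 |R|=0.91458 →hi
  mid=-1.97808 |R|=0.97832 →hi
  mid=-2.01183 |R|=1.01190 →lo
  mid=-1.99495 |R|=0.99497 →hi
  ...
  [-2.00009,-1.99996] ⇒ x*=-2.0000
Stable set (-2.0000, 0).

left endpoint -2.0000.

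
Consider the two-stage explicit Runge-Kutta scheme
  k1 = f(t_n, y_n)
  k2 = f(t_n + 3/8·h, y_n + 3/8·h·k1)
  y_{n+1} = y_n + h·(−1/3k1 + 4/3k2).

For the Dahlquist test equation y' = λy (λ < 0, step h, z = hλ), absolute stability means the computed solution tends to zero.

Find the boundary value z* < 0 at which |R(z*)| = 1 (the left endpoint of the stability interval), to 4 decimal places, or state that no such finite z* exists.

On y'=λy, z=hλ:
  k1=λy_n ⇒ h·k1=z·y_n;  k2=λ(1+3/8z)y_n ⇒ h·k2=z(1+3/8z)y_n
  y_{n+1}/y_n = 1 − 1/3z + 4/3z(1+3/8z) = 1 + z + 1/2z²
  so R(z) = 1 + z + 1/2z².

Find x<0 with |R(x)|<1.
x=-0.47: |R|=0.6404
R=1: x+1/2x²=0 ⇒ x=−2=-2.0000; min R=1−1/(4·1/2)=0.5000>−1
Confirm numerically:
  x=-1.511: |R|=0.63056 <1
  x=-1.103: |R|=0.50530 <1
  x=-0.983: |R|=0.50014 <1
  x=-0.892: |R|=0.50583 <1
  x=-2.263: |R|=1.29758 >1
  x=-2.138: |R|=1.14752 >1
Stable set (-2.0000, 0).

left endpoint -2.0000.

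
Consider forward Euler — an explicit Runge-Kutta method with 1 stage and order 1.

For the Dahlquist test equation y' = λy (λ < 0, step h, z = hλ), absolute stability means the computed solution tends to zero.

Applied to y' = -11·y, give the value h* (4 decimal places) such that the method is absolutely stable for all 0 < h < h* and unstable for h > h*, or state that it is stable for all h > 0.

(-2.0000,0); λ=-11 ⇒ h* = 0.1818.

On y'=λy, z=hλ:
  order 1, 1-stage ⇒ R(z)=1+z
  (e.g. R(-0.68)=0.32000, |R|=0.32000)

Boundary: |R(x)|=1, x<0.
x=-0.68: |R|=0.3200
|R(-2.05)|=1.0500 |R(-1.36)|=0.3600
Bisect:
  x_lo=-2.4730 |R|=1.4730  x_hi=-0.1195 |R|=0.8805
  mid=-1.29629 |R|=0.29629 →hi
  mid=-1.88467 |R|=0.88467 →hi
  mid=-2.17886 |R|=1.17886 →lo
  mid=-2.03176 |R|=1.03176 →lo
  mid=-1.95822 |R|=0.95822 →hi
  mid=-1.99499 |R|=0.99499 →hi
  mid=-2.01338 |R|=1.01338 →lo
  mid=-2.00418 |R|=1.00418 →lo
  ...
  [-2.00002,-1.99987] ⇒ x*=-2.0000
Interval (-2.0000, 0).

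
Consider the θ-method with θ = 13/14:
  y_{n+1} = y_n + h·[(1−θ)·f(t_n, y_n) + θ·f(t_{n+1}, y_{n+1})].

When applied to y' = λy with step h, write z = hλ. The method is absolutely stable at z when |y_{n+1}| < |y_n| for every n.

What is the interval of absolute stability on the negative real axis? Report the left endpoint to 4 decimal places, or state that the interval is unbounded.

interval (−∞, 0).

Set f=λy, z=hλ:
  y_{n+1} = y_n + z·[1/14·y_n + 13/14·y_{n+1}] ⇒ (1 − 13/14z)y_{n+1} = (1 + 1/14z)y_n
  R(z) = (1 + 1/14z)/(1 − 13/14z).

Need |R(x)|<1, x<0.
x=-1.22: |R|=0.4280
x=-2: |R|=0.3000
x=-10: |R|=0.0278
x=-100: |R|=0.0654
θ=13/14≥1/2 ⇒ |1+1/14x|<|1−13/14x| ∀x<0 ⇒ interval (−∞,0).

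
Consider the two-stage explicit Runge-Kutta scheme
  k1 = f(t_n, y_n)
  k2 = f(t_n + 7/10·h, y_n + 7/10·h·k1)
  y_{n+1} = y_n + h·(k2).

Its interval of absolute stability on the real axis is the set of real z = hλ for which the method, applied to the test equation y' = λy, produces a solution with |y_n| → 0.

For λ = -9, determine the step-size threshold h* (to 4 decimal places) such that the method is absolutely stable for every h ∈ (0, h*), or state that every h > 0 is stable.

(-1.4286,0); λ=-9 ⇒ h* = (10/7)/9 = 0.1587.

With y'=λy (z=hλ):
  k1=λy_n ⇒ h·k1=z·y_n;  k2=λ(1+7/10z)y_n ⇒ h·k2=z(1+7/10z)y_n
  y_{n+1}/y_n = 1 + z(1+7/10z) = 1 + z + 7/10z²
  ⇒ R(z) = 1 + z + 7/10z².

Solve |R(x)|<1 on ℝ⁻.
x=-1.25: |R|=0.8438
R=1: x+7/10x²=0 ⇒ x=−10/7=-1.4286; min R=1−1/(4·7/10)=0.6429>−1
Confirm numerically:
  x=-1.247: |R|=0.84151 <1
  x=-1.233: |R|=0.83120 <1
  x=-0.658: |R|=0.64507 <1
  x=-1.966: |R|=1.73961 >1
  x=-1.625: |R|=1.22344 >1
  x=-1.581: |R|=1.16869 >1
Stable set (-1.4286, 0).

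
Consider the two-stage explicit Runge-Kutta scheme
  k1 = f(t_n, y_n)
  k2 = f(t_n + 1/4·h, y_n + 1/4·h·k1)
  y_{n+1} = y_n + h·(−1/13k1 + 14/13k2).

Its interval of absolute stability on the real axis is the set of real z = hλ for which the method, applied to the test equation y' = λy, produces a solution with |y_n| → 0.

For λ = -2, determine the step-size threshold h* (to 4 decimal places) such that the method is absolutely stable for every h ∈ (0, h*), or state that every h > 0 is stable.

With y'=λy (z=hλ):
  k1=λy_n ⇒ h·k1=z·y_n;  k2=λ(1+1/4z)y_n ⇒ h·k2=z(1+1/4z)y_n
  y_{n+1}/y_n = 1 − 1/13z + 14/13z(1+1/4z) = 1 + z + 7/26z²
  Hence R(z) = 1 + z + 7/26z².

Solve |R(x)|<1 on ℝ⁻.
x=-0.33: |R|=0.6993
R=1: x+7/26x²=0 ⇒ x=−26/7=-3.7143; min R=1−1/(4·7/26)=0.0714>−1
Confirm numerically:
  x=-2.374: |R|=0.14335 <1
  x=-2.139: |R|=0.09282 <1
  x=-1.807: |R|=0.07211 <1
  x=-1.712: |R|=0.07710 <1
  x=-4.261: |R|=1.62719 >1
  x=-4.211: |R|=1.56314 >1
  x=-4.174: |R|=1.51661 >1
So |R|<1 on (-3.7143, 0).

(-3.7143,0); λ=-2 ⇒ h* = (26/7)/2 = 1.8571.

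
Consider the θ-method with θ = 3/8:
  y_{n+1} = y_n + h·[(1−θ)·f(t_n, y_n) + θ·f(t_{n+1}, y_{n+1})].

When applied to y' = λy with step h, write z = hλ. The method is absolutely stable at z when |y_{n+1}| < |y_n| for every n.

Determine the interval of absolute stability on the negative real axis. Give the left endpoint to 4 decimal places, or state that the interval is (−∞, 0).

(-8.0000, 0).

Test eqn y'=λy, z=hλ:
  y_{n+1} = y_n + z·[5/8·y_n + 3/8·y_{n+1}] ⇒ (1 − 3/8z)y_{n+1} = (1 + 5/8z)y_n
  ⇒ R(z) = (1 + 5/8z)/(1 − 3/8z).

Boundary: |R(x)|=1, x<0.
x=-0.43: |R|=0.6297
R=−1: 1+5/8x = −1+3/8x ⇒ -1/4x=2 ⇒ x=2/(-1/4)=-8.0000
Confirm numerically:
  x=-7.602: |R|=0.97416 <1
  x=-4.360: |R|=0.65465 <1
  x=-3.721: |R|=0.55341 <1
  x=-8.502: |R|=1.02996 >1
  x=-8.141: |R|=1.00870 >1
  x=-8.134: |R|=1.00827 >1
So |R|<1 on (-8.0000, 0).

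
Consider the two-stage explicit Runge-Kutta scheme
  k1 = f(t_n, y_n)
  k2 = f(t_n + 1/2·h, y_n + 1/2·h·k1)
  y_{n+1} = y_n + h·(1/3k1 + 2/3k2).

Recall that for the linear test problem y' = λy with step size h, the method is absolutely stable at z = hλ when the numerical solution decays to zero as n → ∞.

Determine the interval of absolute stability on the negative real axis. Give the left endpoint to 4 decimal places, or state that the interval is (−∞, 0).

(-3.0000, 0).

With y'=λy (z=hλ):
  k1=λy_n ⇒ h·k1=z·y_n;  k2=λ(1+1/2z)y_n ⇒ h·k2=z(1+1/2z)y_n
  y_{n+1}/y_n = 1 + 1/3z + 2/3z(1+1/2z) = 1 + z + 1/3z²
  R(z) = 1 + z + 1/3z².

Need |R(x)|<1, x<0.
x=-1.74: |R|=0.2692
R=1: x+1/3x²=0 ⇒ x=−3=-3.0000; min R=1−1/(4·1/3)=0.2500>−1
Confirm numerically:
  x=-2.638: |R|=0.68168 <1
  x=-2.550: |R|=0.61750 <1
  x=-1.549: |R|=0.25080 <1
  x=-3.499: |R|=1.58200 >1
  x=-3.369: |R|=1.41439 >1
  x=-3.177: |R|=1.18744 >1
Stable set (-3.0000, 0).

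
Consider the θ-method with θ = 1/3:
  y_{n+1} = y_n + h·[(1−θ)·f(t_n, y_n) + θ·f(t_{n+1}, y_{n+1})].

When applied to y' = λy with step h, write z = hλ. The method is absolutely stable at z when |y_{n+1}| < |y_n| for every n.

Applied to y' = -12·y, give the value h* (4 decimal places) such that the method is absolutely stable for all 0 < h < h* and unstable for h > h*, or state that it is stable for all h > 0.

On y'=λy, z=hλ:
  y_{n+1} = y_n + z·[2/3·y_n + 1/3·y_{n+1}] ⇒ (1 − 1/3z)y_{n+1} = (1 + 2/3z)y_n
  ⇒ R(z) = (1 + 2/3z)/(1 − 1/3z).

Boundary: |R(x)|=1, x<0.
x=-0.34: |R|=0.6946
R=−1: 1+2/3x = −1+1/3x ⇒ -1/3x=2 ⇒ x=2/(-1/3)=-6.0000
Confirm numerically:
  x=-4.720: |R|=0.83420 <1
  x=-3.645: |R|=0.64560 <1
  x=-2.802: |R|=0.44881 <1
  x=-6.506: |R|=1.05323 >1
  x=-6.050: |R|=1.00552 >1
  x=-6.042: |R|=1.00464 >1
So |R|<1 on (-6.0000, 0).

(-6.0000,0); λ=-12 ⇒ h* = (6)/12 = 0.5000.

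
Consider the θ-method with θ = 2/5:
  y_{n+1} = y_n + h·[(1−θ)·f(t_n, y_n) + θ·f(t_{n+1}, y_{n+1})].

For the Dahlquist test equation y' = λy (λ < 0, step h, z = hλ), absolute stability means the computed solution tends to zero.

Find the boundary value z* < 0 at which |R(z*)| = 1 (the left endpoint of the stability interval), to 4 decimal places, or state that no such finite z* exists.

With y'=λy (z=hλ):
  y_{n+1} = y_n + z·[3/5·y_n + 2/5·y_{n+1}] ⇒ (1 − 2/5z)y_{n+1} = (1 + 3/5z)y_n
  R(z) = (1 + 3/5z)/(1 − 2/5z).

Boundary: |R(x)|=1, x<0.
x=-0.3: |R|=0.7321
R=−1: 1+3/5x = −1+2/5x ⇒ -1/5x=2 ⇒ x=2/(-1/5)=-10.0000
Confirm numerically:
  x=-9.220: |R|=0.96672 <1
  x=-7.733: |R|=0.88923 <1
  x=-6.950: |R|=0.83862 <1
  x=-10.431: |R|=1.01667 >1
  x=-10.289: |R|=1.01130 >1
  x=-10.188: |R|=1.00741 >1
So |R|<1 on (-10.0000, 0).

z* = -10.0000.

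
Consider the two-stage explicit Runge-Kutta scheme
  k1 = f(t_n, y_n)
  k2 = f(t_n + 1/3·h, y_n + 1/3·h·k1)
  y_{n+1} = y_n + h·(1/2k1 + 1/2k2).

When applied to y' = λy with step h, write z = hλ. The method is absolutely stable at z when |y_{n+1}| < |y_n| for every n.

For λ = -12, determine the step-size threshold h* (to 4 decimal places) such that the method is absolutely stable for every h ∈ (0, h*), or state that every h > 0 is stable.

Test eqn y'=λy, z=hλ:
  k1=λy_n ⇒ h·k1=z·y_n;  k2=λ(1+1/3z)y_n ⇒ h·k2=z(1+1/3z)y_n
  y_{n+1}/y_n = 1 + 1/2z + 1/2z(1+1/3z) = 1 + z + 1/6z²
  ⇒ R(z) = 1 + z + 1/6z².

Solve |R(x)|<1 on ℝ⁻.
x=-0.43: |R|=0.6008
R=1: x+1/6x²=0 ⇒ x=−6=-6.0000; min R=1−1/(4·1/6)=-0.5000>−1
Confirm numerically:
  x=-5.216: |R|=0.31844 <1
  x=-3.811: |R|=0.39038 <1
  x=-2.959: |R|=0.49972 <1
  x=-6.583: |R|=1.63965 >1
  x=-6.416: |R|=1.44484 >1
  x=-6.362: |R|=1.38384 >1
Interval (-6.0000, 0).

(-6.0000,0); λ=-12 ⇒ h* = (6)/12 = 0.5000.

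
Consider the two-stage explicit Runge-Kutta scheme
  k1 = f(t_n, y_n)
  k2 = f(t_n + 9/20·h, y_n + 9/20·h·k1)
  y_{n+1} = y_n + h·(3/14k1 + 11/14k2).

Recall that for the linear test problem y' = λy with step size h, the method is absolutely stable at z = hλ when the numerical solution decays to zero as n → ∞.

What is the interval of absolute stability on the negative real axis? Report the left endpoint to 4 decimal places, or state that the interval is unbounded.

(-2.8283, 0).

Test eqn y'=λy, z=hλ:
  k1=λy_n ⇒ h·k1=z·y_n;  k2=λ(1+9/20z)y_n ⇒ h·k2=z(1+9/20z)y_n
  y_{n+1}/y_n = 1 + 3/14z + 11/14z(1+9/20z) = 1 + z + 99/280z²
  Hence R(z) = 1 + z + 99/280z².

Find x<0 with |R(x)|<1.
x=-0.72: |R|=0.4633
R=1: x+99/280x²=0 ⇒ x=−280/99=-2.8283; min R=1−1/(4·99/280)=0.2929>−1
Confirm numerically:
  x=-2.360: |R|=0.60925 <1
  x=-1.680: |R|=0.31792 <1
  x=-1.444: |R|=0.29324 <1
  x=-1.263: |R|=0.30101 <1
  x=-3.263: |R|=1.50153 >1
  x=-3.248: |R|=1.48200 >1
So |R|<1 on (-2.8283, 0).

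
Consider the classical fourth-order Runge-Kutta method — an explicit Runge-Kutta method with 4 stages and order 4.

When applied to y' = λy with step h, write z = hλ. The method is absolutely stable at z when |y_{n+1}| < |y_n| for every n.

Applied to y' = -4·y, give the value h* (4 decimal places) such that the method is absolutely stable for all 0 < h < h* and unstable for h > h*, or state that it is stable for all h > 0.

(-2.7853,0); λ=-4 ⇒ h* = 0.6963.

On y'=λy, z=hλ:
  order 4, 4-stage ⇒ R(z)=1+z+z^2/2+z^3/6+z^4/24
  (e.g. R(-1.02)=0.36843, |R|=0.36843)

Solve |R(x)|<1 on ℝ⁻.
x=-1.02: |R|=0.3684
|R(-2.12)|=0.3808 |R(-1.22)|=0.3139 |R(-0.99)|=0.3784
Bisect:
  x_lo=-3.1152 |R|=1.6225  x_hi=-0.0665 |R|=0.9357
  mid=-1.59085 |R|=0.27040 →hi
  mid=-2.35303 |R|=0.52131 →hi
  mid=-2.73412 |R|=0.92555 →hi
  mid=-2.92466 |R|=1.23128 →lo
  mid=-2.82939 |R|=1.06855 →lo
  mid=-2.78176 |R|=0.99468 →hi
  mid=-2.80557 |R|=1.03101 →lo
  mid=-2.79366 |R|=1.01269 →lo
  mid=-2.78771 |R|=1.00365 →lo
  ...
  [-2.78548,-2.78529] ⇒ x*=-2.7853
Stable set (-2.7853, 0).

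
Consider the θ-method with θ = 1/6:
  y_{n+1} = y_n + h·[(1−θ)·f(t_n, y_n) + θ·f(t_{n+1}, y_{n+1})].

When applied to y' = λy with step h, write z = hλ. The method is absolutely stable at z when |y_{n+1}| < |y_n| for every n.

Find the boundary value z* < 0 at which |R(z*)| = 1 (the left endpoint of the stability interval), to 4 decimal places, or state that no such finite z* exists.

z* = -3.0000.

Set f=λy, z=hλ:
  y_{n+1} = y_n + z·[5/6·y_n + 1/6·y_{n+1}] ⇒ (1 − 1/6z)y_{n+1} = (1 + 5/6z)y_n
  Hence R(z) = (1 + 5/6z)/(1 − 1/6z).

Need |R(x)|<1, x<0.
x=-1.12: |R|=0.0562
R=−1: 1+5/6x = −1+1/6x ⇒ -2/3x=2 ⇒ x=2/(-2/3)=-3.0000
Confirm numerically:
  x=-2.879: |R|=0.94549 <1
  x=-2.799: |R|=0.90863 <1
  x=-2.793: |R|=0.90583 <1
  x=-2.003: |R|=0.50169 <1
  x=-3.599: |R|=1.24961 >1
  x=-3.106: |R|=1.04656 >1
Stable set (-3.0000, 0).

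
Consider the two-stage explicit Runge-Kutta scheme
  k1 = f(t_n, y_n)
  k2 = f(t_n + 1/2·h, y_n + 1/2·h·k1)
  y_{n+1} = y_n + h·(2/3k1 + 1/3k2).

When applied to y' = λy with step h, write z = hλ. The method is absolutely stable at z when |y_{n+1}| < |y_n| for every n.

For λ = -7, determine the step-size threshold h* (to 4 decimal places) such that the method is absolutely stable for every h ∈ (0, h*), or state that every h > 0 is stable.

(-6.0000,0); λ=-7 ⇒ h* = (6)/7 = 0.8571.

With y'=λy (z=hλ):
  k1=λy_n ⇒ h·k1=z·y_n;  k2=λ(1+1/2z)y_n ⇒ h·k2=z(1+1/2z)y_n
  y_{n+1}/y_n = 1 + 2/3z + 1/3z(1+1/2z) = 1 + z + 1/6z²
  Hence R(z) = 1 + z + 1/6z².

Solve |R(x)|<1 on ℝ⁻.
x=-1.3: |R|=0.0183
R=1: x+1/6x²=0 ⇒ x=−6=-6.0000; min R=1−1/(4·1/6)=-0.5000>−1
Confirm numerically:
  x=-3.799: |R|=0.39360 <1
  x=-3.548: |R|=0.44995 <1
  x=-3.202: |R|=0.49320 <1
  x=-3.140: |R|=0.49673 <1
  x=-6.536: |R|=1.58388 >1
  x=-6.417: |R|=1.44598 >1
  x=-6.203: |R|=1.20987 >1
Interval (-6.0000, 0).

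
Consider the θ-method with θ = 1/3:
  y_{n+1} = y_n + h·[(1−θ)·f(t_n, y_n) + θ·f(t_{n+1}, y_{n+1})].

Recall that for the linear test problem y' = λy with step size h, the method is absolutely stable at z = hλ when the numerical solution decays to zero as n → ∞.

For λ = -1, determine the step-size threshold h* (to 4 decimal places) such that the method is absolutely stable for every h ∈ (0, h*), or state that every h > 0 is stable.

(-6.0000,0); λ=-1 ⇒ h* = (6)/1 = 6.0000.

Test eqn y'=λy, z=hλ:
  y_{n+1} = y_n + z·[2/3·y_n + 1/3·y_{n+1}] ⇒ (1 − 1/3z)y_{n+1} = (1 + 2/3z)y_n
  ⇒ R(z) = (1 + 2/3z)/(1 − 1/3z).

Boundary: |R(x)|=1, x<0.
x=-1.34: |R|=0.0737
R=−1: 1+2/3x = −1+1/3x ⇒ -1/3x=2 ⇒ x=2/(-1/3)=-6.0000
Confirm numerically:
  x=-4.683: |R|=0.82858 <1
  x=-3.236: |R|=0.55677 <1
  x=-2.887: |R|=0.47121 <1
  x=-6.466: |R|=1.04923 >1
  x=-6.190: |R|=1.02067 >1
  x=-6.074: |R|=1.00816 >1
Interval (-6.0000, 0).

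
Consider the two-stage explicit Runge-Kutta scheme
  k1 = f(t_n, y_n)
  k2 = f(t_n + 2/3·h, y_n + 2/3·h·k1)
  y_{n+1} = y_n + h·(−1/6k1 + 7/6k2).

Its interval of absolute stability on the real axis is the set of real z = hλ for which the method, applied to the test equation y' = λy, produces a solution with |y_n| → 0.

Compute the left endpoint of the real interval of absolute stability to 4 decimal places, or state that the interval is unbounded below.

z* = -1.2857.

On y'=λy, z=hλ:
  k1=λy_n ⇒ h·k1=z·y_n;  k2=λ(1+2/3z)y_n ⇒ h·k2=z(1+2/3z)y_n
  y_{n+1}/y_n = 1 − 1/6z + 7/6z(1+2/3z) = 1 + z + 7/9z²
  R(z) = 1 + z + 7/9z².

Boundary: |R(x)|=1, x<0.
x=-0.78: |R|=0.6932
R=1: x+7/9x²=0 ⇒ x=−9/7=-1.2857; min R=1−1/(4·7/9)=0.6786>−1
Confirm numerically:
  x=-1.125: |R|=0.85938 <1
  x=-1.026: |R|=0.79275 <1
  x=-0.988: |R|=0.77122 <1
  x=-0.750: |R|=0.68750 <1
  x=-1.782: |R|=1.68785 >1
  x=-1.525: |R|=1.28382 >1
Stable set (-1.2857, 0).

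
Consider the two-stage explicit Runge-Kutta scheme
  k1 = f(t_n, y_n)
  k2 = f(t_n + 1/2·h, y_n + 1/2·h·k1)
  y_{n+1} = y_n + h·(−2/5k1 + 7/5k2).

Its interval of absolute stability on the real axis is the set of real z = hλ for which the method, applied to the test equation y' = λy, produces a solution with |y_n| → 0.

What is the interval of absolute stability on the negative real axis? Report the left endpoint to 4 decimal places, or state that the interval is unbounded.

(-1.4286, 0).

Test eqn y'=λy, z=hλ:
  k1=λy_n ⇒ h·k1=z·y_n;  k2=λ(1+1/2z)y_n ⇒ h·k2=z(1+1/2z)y_n
  y_{n+1}/y_n = 1 − 2/5z + 7/5z(1+1/2z) = 1 + z + 7/10z²
  Hence R(z) = 1 + z + 7/10z².

Need |R(x)|<1, x<0.
x=-1.44: |R|=1.0115
R=1: x+7/10x²=0 ⇒ x=−10/7=-1.4286; min R=1−1/(4·7/10)=0.6429>−1
Confirm numerically:
  x=-0.808: |R|=0.64900 <1
  x=-0.773: |R|=0.64527 <1
  x=-0.759: |R|=0.64426 <1
  x=-0.746: |R|=0.64356 <1
  x=-1.907: |R|=1.63865 >1
  x=-1.669: |R|=1.28089 >1
Stable set (-1.4286, 0).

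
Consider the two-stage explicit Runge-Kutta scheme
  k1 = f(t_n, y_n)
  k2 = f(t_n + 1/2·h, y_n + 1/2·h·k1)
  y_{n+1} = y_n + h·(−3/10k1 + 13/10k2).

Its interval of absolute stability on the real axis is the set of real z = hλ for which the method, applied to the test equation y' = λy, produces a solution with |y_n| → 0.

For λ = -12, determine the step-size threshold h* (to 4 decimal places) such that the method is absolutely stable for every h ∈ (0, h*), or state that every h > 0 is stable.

With y'=λy (z=hλ):
  k1=λy_n ⇒ h·k1=z·y_n;  k2=λ(1+1/2z)y_n ⇒ h·k2=z(1+1/2z)y_n
  y_{n+1}/y_n = 1 − 3/10z + 13/10z(1+1/2z) = 1 + z + 13/20z²
  Hence R(z) = 1 + z + 13/20z².

Boundary: |R(x)|=1, x<0.
x=-1.75: |R|=1.2406
R=1: x+13/20x²=0 ⇒ x=−20/13=-1.5385; min R=1−1/(4·13/20)=0.6154>−1
Confirm numerically:
  x=-1.495: |R|=0.95777 <1
  x=-1.087: |R|=0.68102 <1
  x=-0.954: |R|=0.63758 <1
  x=-0.791: |R|=0.61569 <1
  x=-1.829: |R|=1.34541 >1
  x=-1.760: |R|=1.25344 >1
Interval (-1.5385, 0).

(-1.5385,0); λ=-12 ⇒ h* = (20/13)/12 = 0.1282.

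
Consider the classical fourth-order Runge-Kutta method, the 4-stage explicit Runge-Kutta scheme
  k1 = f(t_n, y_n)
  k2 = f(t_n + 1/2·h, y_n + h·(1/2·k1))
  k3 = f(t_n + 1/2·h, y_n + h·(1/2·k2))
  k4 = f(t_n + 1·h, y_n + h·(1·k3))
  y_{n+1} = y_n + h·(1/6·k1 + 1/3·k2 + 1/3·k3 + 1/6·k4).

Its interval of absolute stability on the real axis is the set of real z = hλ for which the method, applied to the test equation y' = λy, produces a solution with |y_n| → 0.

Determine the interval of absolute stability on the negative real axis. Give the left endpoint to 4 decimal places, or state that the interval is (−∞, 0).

Set f=λy, z=hλ:
  order 4, 4-stage ⇒ R(z)=1+z+z^2/2+z^3/6+z^4/24
  (e.g. R(-0.75)=0.47412, |R|=0.47412)

Solve |R(x)|<1 on ℝ⁻.
x=-0.75: |R|=0.4741
|R(-3.09)|=1.5654 |R(-1.47)|=0.2756 |R(-0.92)|=0.4033
Bisect:
  x_lo=-3.5133 |R|=2.7788  x_hi=-0.1085 |R|=0.8972
  mid=-1.81087 |R|=0.28710 →hi
  mid=-2.66207 |R|=0.82956 →hi
  mid=-3.08766 |R|=1.56016 →lo
  mid=-2.87487 |R|=1.14366 →lo
  mid=-2.76847 |R|=0.97492 →hi
  mid=-2.82167 |R|=1.05624 →lo
  mid=-2.79507 |R|=1.01483 →lo
  ...
  [-2.78530,-2.78509] ⇒ x*=-2.7853
So |R|<1 on (-2.7853, 0).

(-2.7853, 0).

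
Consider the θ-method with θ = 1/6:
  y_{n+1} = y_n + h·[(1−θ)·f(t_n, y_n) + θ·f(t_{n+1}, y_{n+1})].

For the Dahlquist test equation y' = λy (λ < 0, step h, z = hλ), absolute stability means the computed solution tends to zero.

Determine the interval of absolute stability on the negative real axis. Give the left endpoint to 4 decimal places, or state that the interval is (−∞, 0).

On y'=λy, z=hλ:
  y_{n+1} = y_n + z·[5/6·y_n + 1/6·y_{n+1}] ⇒ (1 − 1/6z)y_{n+1} = (1 + 5/6z)y_n
  R(z) = (1 + 5/6z)/(1 − 1/6z).

Boundary: |R(x)|=1, x<0.
x=-0.32: |R|=0.6962
R=−1: 1+5/6x = −1+1/6x ⇒ -2/3x=2 ⇒ x=2/(-2/3)=-3.0000
Confirm numerically:
  x=-2.275: |R|=0.64955 <1
  x=-1.700: |R|=0.32468 <1
  x=-1.492: |R|=0.19487 <1
  x=-3.557: |R|=1.23313 >1
  x=-3.317: |R|=1.13610 >1
  x=-3.159: |R|=1.06944 >1
Stable set (-3.0000, 0).

z∈(-3.0000,0).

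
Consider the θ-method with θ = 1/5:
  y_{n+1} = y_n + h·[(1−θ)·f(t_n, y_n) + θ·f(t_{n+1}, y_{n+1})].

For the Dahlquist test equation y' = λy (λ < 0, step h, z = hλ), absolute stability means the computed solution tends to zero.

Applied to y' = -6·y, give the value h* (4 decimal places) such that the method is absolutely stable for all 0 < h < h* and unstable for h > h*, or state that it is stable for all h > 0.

On y'=λy, z=hλ:
  y_{n+1} = y_n + z·[4/5·y_n + 1/5·y_{n+1}] ⇒ (1 − 1/5z)y_{n+1} = (1 + 4/5z)y_n
  Hence R(z) = (1 + 4/5z)/(1 − 1/5z).

Need |R(x)|<1, x<0.
x=-1.58: |R|=0.2006
R=−1: 1+4/5x = −1+1/5x ⇒ -3/5x=2 ⇒ x=2/(-3/5)=-3.3333
Confirm numerically:
  x=-3.274: |R|=0.97849 <1
  x=-3.206: |R|=0.95345 <1
  x=-2.522: |R|=0.67642 <1
  x=-1.807: |R|=0.32731 <1
  x=-3.863: |R|=1.17928 >1
  x=-3.737: |R|=1.13861 >1
  x=-3.499: |R|=1.05848 >1
Interval (-3.3333, 0).

(-3.3333,0); λ=-6 ⇒ h* = (10/3)/6 = 0.5556.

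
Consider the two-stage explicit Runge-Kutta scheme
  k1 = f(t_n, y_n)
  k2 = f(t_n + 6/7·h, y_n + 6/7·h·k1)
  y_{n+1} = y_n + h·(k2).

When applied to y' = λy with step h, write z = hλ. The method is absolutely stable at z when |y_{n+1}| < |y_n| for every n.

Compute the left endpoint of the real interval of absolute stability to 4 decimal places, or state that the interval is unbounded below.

With y'=λy (z=hλ):
  k1=λy_n ⇒ h·k1=z·y_n;  k2=λ(1+6/7z)y_n ⇒ h·k2=z(1+6/7z)y_n
  y_{n+1}/y_n = 1 + z(1+6/7z) = 1 + z + 6/7z²
  Hence R(z) = 1 + z + 6/7z².

Boundary: |R(x)|=1, x<0.
x=-1.5: |R|=1.4286
R=1: x+6/7x²=0 ⇒ x=−7/6=-1.1667; min R=1−1/(4·6/7)=0.7083>−1
Confirm numerically:
  x=-0.908: |R|=0.79868 <1
  x=-0.671: |R|=0.71492 <1
  x=-0.628: |R|=0.71004 <1
  x=-0.531: |R|=0.71068 <1
  x=-1.526: |R|=1.47001 >1
  x=-1.255: |R|=1.09502 >1
Stable set (-1.1667, 0).

left endpoint -1.1667.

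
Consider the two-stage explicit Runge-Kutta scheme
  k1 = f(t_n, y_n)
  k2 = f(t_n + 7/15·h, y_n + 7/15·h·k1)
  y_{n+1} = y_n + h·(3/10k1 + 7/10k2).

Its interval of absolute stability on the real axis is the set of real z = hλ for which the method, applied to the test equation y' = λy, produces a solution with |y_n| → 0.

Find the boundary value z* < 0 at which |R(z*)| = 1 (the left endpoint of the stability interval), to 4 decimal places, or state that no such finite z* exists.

left endpoint -3.0612.

On y'=λy, z=hλ:
  k1=λy_n ⇒ h·k1=z·y_n;  k2=λ(1+7/15z)y_n ⇒ h·k2=z(1+7/15z)y_n
  y_{n+1}/y_n = 1 + 3/10z + 7/10z(1+7/15z) = 1 + z + 49/150z²
  Hence R(z) = 1 + z + 49/150z².

Find x<0 with |R(x)|<1.
x=-1.36: |R|=0.2442
R=1: x+49/150x²=0 ⇒ x=−150/49=-3.0612; min R=1−1/(4·49/150)=0.2347>−1
Confirm numerically:
  x=-2.657: |R|=0.64915 <1
  x=-2.425: |R|=0.49600 <1
  x=-1.730: |R|=0.24768 <1
  x=-3.185: |R|=1.12878 >1
  x=-3.172: |R|=1.11478 >1
  x=-3.091: |R|=1.03007 >1
Interval (-3.0612, 0).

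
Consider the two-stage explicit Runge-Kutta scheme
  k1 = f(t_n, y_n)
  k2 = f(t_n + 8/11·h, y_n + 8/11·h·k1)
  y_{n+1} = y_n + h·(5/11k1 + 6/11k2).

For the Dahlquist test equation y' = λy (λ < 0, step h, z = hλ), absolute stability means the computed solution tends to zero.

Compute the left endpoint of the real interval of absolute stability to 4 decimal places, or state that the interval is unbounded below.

left endpoint -2.5208.

Test eqn y'=λy, z=hλ:
  k1=λy_n ⇒ h·k1=z·y_n;  k2=λ(1+8/11z)y_n ⇒ h·k2=z(1+8/11z)y_n
  y_{n+1}/y_n = 1 + 5/11z + 6/11z(1+8/11z) = 1 + z + 48/121z²
  R(z) = 1 + z + 48/121z².

Need |R(x)|<1, x<0.
x=-0.99: |R|=0.3988
R=1: x+48/121x²=0 ⇒ x=−121/48=-2.5208; min R=1−1/(4·48/121)=0.3698>−1
Confirm numerically:
  x=-2.143: |R|=0.67880 <1
  x=-1.850: |R|=0.50769 <1
  x=-1.715: |R|=0.45177 <1
  x=-1.080: |R|=0.38270 <1
  x=-2.744: |R|=1.24292 >1
  x=-2.632: |R|=1.11607 >1
  x=-2.629: |R|=1.11281 >1
Stable set (-2.5208, 0).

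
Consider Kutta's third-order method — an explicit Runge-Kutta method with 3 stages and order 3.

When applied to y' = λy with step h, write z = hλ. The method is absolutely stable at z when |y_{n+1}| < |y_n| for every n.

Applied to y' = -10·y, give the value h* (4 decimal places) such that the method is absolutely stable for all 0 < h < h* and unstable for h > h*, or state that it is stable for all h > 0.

Set f=λy, z=hλ:
  order 3, 3-stage ⇒ R(z)=1+z+z^2/2+z^3/6
  (e.g. R(-0.99)=0.33833, |R|=0.33833)

Boundary: |R(x)|=1, x<0.
x=-0.99: |R|=0.3383
|R(-2.38)|=0.7947 |R(-2.24)|=0.6044 |R(-2.14)|=0.4836
Bisect:
  x_lo=-3.1596 |R|=2.4252  x_hi=-0.3501 |R|=0.7040
  mid=-1.75487 |R|=0.11579 →hi
  mid=-2.45724 |R|=0.91103 →hi
  mid=-2.80842 |R|=1.55658 →lo
  mid=-2.63283 |R|=1.20863 →lo
  mid=-2.54503 |R|=1.05388 →lo
  mid=-2.50113 |R|=0.98101 →hi
  mid=-2.52308 |R|=1.01708 →lo
  mid=-2.51211 |R|=0.99895 →hi
  ...
  [-2.51279,-2.51262] ⇒ x*=-2.5127
Stable set (-2.5127, 0).

(-2.5127,0); λ=-10 ⇒ h* = 0.2513.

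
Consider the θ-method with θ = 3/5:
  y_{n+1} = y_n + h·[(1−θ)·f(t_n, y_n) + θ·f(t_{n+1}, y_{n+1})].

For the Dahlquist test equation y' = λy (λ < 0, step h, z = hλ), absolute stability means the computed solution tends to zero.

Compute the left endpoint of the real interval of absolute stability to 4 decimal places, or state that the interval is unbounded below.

On y'=λy, z=hλ:
  y_{n+1} = y_n + z·[2/5·y_n + 3/5·y_{n+1}] ⇒ (1 − 3/5z)y_{n+1} = (1 + 2/5z)y_n
  R(z) = (1 + 2/5z)/(1 − 3/5z).

Find x<0 with |R(x)|<1.
x=-1.73: |R|=0.1511
x=-2: |R|=0.0909
x=-10: |R|=0.4286
x=-100: |R|=0.6393
θ=3/5≥1/2 ⇒ |1+2/5x|<|1−3/5x| ∀x<0 ⇒ unbounded interval.

interval (−∞, 0).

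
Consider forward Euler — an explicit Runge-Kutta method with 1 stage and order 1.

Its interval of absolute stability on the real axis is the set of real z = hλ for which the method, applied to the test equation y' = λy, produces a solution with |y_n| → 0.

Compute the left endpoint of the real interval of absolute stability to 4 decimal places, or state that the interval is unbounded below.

left endpoint -2.0000.

Test eqn y'=λy, z=hλ:
  order 1, 1-stage ⇒ R(z)=1+z
  (e.g. R(-0.41)=0.59000, |R|=0.59000)

Boundary: |R(x)|=1, x<0.
x=-0.41: |R|=0.5900
|R(-1.91)|=0.9100 |R(-0.79)|=0.2100 |R(-0.62)|=0.3800
Bisect:
  x_lo=-2.7979 |R|=1.7979  x_hi=-0.2599 |R|=0.7401
  mid=-1.52888 |R|=0.52888 →hi
  mid=-2.16337 |R|=1.16337 →lo
  mid=-1.84613 |R|=0.84613 →hi
  mid=-2.00475 |R|=1.00475 →lo
  mid=-1.92544 |R|=0.92544 →hi
  mid=-1.96509 |R|=0.96509 →hi
  mid=-1.98492 |R|=0.98492 →hi
  ...
  [-2.00010,-1.99995] ⇒ x*=-2.0000
Interval (-2.0000, 0).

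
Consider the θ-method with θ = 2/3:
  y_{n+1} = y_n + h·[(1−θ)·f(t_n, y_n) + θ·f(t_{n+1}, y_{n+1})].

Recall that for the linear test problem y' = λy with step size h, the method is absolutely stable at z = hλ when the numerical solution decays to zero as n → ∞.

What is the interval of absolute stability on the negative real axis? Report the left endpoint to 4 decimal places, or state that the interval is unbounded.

Test eqn y'=λy, z=hλ:
  y_{n+1} = y_n + z·[1/3·y_n + 2/3·y_{n+1}] ⇒ (1 − 2/3z)y_{n+1} = (1 + 1/3z)y_n
  ⇒ R(z) = (1 + 1/3z)/(1 − 2/3z).

Need |R(x)|<1, x<0.
x=-0.89: |R|=0.4414
x=-2: |R|=0.1429
x=-10: |R|=0.3043
x=-100: |R|=0.4778
θ=2/3≥1/2 ⇒ |1+1/3x|<|1−2/3x| ∀x<0 ⇒ unbounded interval.

interval (−∞, 0).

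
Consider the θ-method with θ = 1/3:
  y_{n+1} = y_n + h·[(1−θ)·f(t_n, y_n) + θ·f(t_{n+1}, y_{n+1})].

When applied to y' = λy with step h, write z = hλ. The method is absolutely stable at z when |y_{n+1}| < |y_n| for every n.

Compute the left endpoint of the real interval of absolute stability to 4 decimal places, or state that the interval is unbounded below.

left endpoint -6.0000.

Set f=λy, z=hλ:
  y_{n+1} = y_n + z·[2/3·y_n + 1/3·y_{n+1}] ⇒ (1 − 1/3z)y_{n+1} = (1 + 2/3z)y_n
  so R(z) = (1 + 2/3z)/(1 − 1/3z).

Find x<0 with |R(x)|<1.
x=-1.6: |R|=0.0435
R=−1: 1+2/3x = −1+1/3x ⇒ -1/3x=2 ⇒ x=2/(-1/3)=-6.0000
Confirm numerically:
  x=-3.782: |R|=0.67296 <1
  x=-3.537: |R|=0.62322 <1
  x=-2.573: |R|=0.38507 <1
  x=-6.572: |R|=1.05976 >1
  x=-6.128: |R|=1.01402 >1
  x=-6.112: |R|=1.01229 >1
Stable set (-6.0000, 0).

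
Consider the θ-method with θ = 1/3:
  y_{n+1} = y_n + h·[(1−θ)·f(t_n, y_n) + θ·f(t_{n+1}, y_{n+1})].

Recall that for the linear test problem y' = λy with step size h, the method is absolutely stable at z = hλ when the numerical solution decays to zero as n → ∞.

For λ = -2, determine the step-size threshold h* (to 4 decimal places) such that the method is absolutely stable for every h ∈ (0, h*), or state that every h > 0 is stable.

(-6.0000,0); λ=-2 ⇒ h* = (6)/2 = 3.0000.

On y'=λy, z=hλ:
  y_{n+1} = y_n + z·[2/3·y_n + 1/3·y_{n+1}] ⇒ (1 − 1/3z)y_{n+1} = (1 + 2/3z)y_n
  Hence R(z) = (1 + 2/3z)/(1 − 1/3z).

Solve |R(x)|<1 on ℝ⁻.
x=-1.58: |R|=0.0349
R=−1: 1+2/3x = −1+1/3x ⇒ -1/3x=2 ⇒ x=2/(-1/3)=-6.0000
Confirm numerically:
  x=-5.852: |R|=0.98328 <1
  x=-5.330: |R|=0.91957 <1
  x=-2.682: |R|=0.41605 <1
  x=-2.654: |R|=0.40821 <1
  x=-6.070: |R|=1.00772 >1
  x=-6.035: |R|=1.00387 >1
Stable set (-6.0000, 0).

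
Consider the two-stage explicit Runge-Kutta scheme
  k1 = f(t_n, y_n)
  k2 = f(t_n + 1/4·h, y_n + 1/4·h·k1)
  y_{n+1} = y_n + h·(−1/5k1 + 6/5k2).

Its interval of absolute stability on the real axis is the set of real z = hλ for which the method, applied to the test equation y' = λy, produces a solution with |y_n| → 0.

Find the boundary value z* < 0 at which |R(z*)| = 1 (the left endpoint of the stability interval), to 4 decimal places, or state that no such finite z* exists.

z* = -3.3333.

Test eqn y'=λy, z=hλ:
  k1=λy_n ⇒ h·k1=z·y_n;  k2=λ(1+1/4z)y_n ⇒ h·k2=z(1+1/4z)y_n
  y_{n+1}/y_n = 1 − 1/5z + 6/5z(1+1/4z) = 1 + z + 3/10z²
  Hence R(z) = 1 + z + 3/10z².

Solve |R(x)|<1 on ℝ⁻.
x=-0.52: |R|=0.5611
R=1: x+3/10x²=0 ⇒ x=−10/3=-3.3333; min R=1−1/(4·3/10)=0.1667>−1
Confirm numerically:
  x=-2.418: |R|=0.33602 <1
  x=-1.846: |R|=0.17631 <1
  x=-1.496: |R|=0.17540 <1
  x=-3.786: |R|=1.51414 >1
  x=-3.529: |R|=1.20715 >1
  x=-3.389: |R|=1.05660 >1
So |R|<1 on (-3.3333, 0).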